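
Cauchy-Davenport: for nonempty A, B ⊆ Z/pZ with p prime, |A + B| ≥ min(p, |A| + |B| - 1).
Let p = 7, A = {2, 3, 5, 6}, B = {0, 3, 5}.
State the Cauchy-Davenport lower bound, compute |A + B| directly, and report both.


Cauchy-Davenport: |A + B| ≥ min(p, |A| + |B| - 1) for A, B nonempty in Z/pZ.
|A| = 4, |B| = 3, p = 7.
CD lower bound = min(7, 4 + 3 - 1) = min(7, 6) = 6.
Compute A + B mod 7 directly:
a = 2: 2+0=2, 2+3=5, 2+5=0
a = 3: 3+0=3, 3+3=6, 3+5=1
a = 5: 5+0=5, 5+3=1, 5+5=3
a = 6: 6+0=6, 6+3=2, 6+5=4
A + B = {0, 1, 2, 3, 4, 5, 6}, so |A + B| = 7.
Verify: 7 ≥ 6? Yes ✓.

CD lower bound = 6, actual |A + B| = 7.


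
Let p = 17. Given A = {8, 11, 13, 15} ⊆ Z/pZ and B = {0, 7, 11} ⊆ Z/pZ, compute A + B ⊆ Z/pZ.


Work in Z/17Z: reduce every sum a + b modulo 17.
Enumerate all 12 pairs:
a = 8: 8+0=8, 8+7=15, 8+11=2
a = 11: 11+0=11, 11+7=1, 11+11=5
a = 13: 13+0=13, 13+7=3, 13+11=7
a = 15: 15+0=15, 15+7=5, 15+11=9
Distinct residues collected: {1, 2, 3, 5, 7, 8, 9, 11, 13, 15}
|A + B| = 10 (out of 17 total residues).

A + B = {1, 2, 3, 5, 7, 8, 9, 11, 13, 15}


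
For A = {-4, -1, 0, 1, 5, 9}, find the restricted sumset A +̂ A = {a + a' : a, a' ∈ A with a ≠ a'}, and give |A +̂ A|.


Restricted sumset: A +̂ A = {a + a' : a ∈ A, a' ∈ A, a ≠ a'}.
Equivalently, take A + A and drop any sum 2a that is achievable ONLY as a + a for a ∈ A (i.e. sums representable only with equal summands).
Enumerate pairs (a, a') with a < a' (symmetric, so each unordered pair gives one sum; this covers all a ≠ a'):
  -4 + -1 = -5
  -4 + 0 = -4
  -4 + 1 = -3
  -4 + 5 = 1
  -4 + 9 = 5
  -1 + 0 = -1
  -1 + 1 = 0
  -1 + 5 = 4
  -1 + 9 = 8
  0 + 1 = 1
  0 + 5 = 5
  0 + 9 = 9
  1 + 5 = 6
  1 + 9 = 10
  5 + 9 = 14
Collected distinct sums: {-5, -4, -3, -1, 0, 1, 4, 5, 6, 8, 9, 10, 14}
|A +̂ A| = 13
(Reference bound: |A +̂ A| ≥ 2|A| - 3 for |A| ≥ 2, with |A| = 6 giving ≥ 9.)

|A +̂ A| = 13


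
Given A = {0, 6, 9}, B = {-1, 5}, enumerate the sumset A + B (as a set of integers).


A + B = {a + b : a ∈ A, b ∈ B}.
Enumerate all |A|·|B| = 3·2 = 6 pairs (a, b) and collect distinct sums.
a = 0: 0+-1=-1, 0+5=5
a = 6: 6+-1=5, 6+5=11
a = 9: 9+-1=8, 9+5=14
Collecting distinct sums: A + B = {-1, 5, 8, 11, 14}
|A + B| = 5

A + B = {-1, 5, 8, 11, 14}


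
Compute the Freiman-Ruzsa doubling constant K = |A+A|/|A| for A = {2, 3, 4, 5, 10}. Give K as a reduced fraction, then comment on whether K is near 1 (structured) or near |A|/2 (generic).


|A| = 5.
Compute A + A by enumerating all 25 pairs.
A + A = {4, 5, 6, 7, 8, 9, 10, 12, 13, 14, 15, 20}, so |A + A| = 12.
K = |A + A| / |A| = 12/5 (already in lowest terms) ≈ 2.4000.
Reference: AP of size 5 gives K = 9/5 ≈ 1.8000; a fully generic set of size 5 gives K ≈ 3.0000.

|A| = 5, |A + A| = 12, K = 12/5.


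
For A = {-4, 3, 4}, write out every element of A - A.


A - A = {a - a' : a, a' ∈ A}.
Compute a - a' for each ordered pair (a, a'):
a = -4: -4--4=0, -4-3=-7, -4-4=-8
a = 3: 3--4=7, 3-3=0, 3-4=-1
a = 4: 4--4=8, 4-3=1, 4-4=0
Collecting distinct values (and noting 0 appears from a-a):
A - A = {-8, -7, -1, 0, 1, 7, 8}
|A - A| = 7

A - A = {-8, -7, -1, 0, 1, 7, 8}


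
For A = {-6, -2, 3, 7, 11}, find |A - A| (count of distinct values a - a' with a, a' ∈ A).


A - A = {a - a' : a, a' ∈ A}; |A| = 5.
Bounds: 2|A|-1 ≤ |A - A| ≤ |A|² - |A| + 1, i.e. 9 ≤ |A - A| ≤ 21.
Note: 0 ∈ A - A always (from a - a). The set is symmetric: if d ∈ A - A then -d ∈ A - A.
Enumerate nonzero differences d = a - a' with a > a' (then include -d):
Positive differences: {4, 5, 8, 9, 13, 17}
Full difference set: {0} ∪ (positive diffs) ∪ (negative diffs).
|A - A| = 1 + 2·6 = 13 (matches direct enumeration: 13).

|A - A| = 13


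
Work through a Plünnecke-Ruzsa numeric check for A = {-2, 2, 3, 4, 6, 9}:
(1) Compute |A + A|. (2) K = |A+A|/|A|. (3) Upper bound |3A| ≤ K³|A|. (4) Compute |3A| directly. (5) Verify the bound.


|A| = 6.
Step 1: Compute A + A by enumerating all 36 pairs.
A + A = {-4, 0, 1, 2, 4, 5, 6, 7, 8, 9, 10, 11, 12, 13, 15, 18}, so |A + A| = 16.
Step 2: Doubling constant K = |A + A|/|A| = 16/6 = 16/6 ≈ 2.6667.
Step 3: Plünnecke-Ruzsa gives |3A| ≤ K³·|A| = (2.6667)³ · 6 ≈ 113.7778.
Step 4: Compute 3A = A + A + A directly by enumerating all triples (a,b,c) ∈ A³; |3A| = 27.
Step 5: Check 27 ≤ 113.7778? Yes ✓.

K = 16/6, Plünnecke-Ruzsa bound K³|A| ≈ 113.7778, |3A| = 27, inequality holds.


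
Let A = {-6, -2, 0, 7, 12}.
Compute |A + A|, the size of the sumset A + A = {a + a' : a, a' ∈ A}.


A + A = {a + a' : a, a' ∈ A}; |A| = 5.
General bounds: 2|A| - 1 ≤ |A + A| ≤ |A|(|A|+1)/2, i.e. 9 ≤ |A + A| ≤ 15.
Lower bound 2|A|-1 is attained iff A is an arithmetic progression.
Enumerate sums a + a' for a ≤ a' (symmetric, so this suffices):
a = -6: -6+-6=-12, -6+-2=-8, -6+0=-6, -6+7=1, -6+12=6
a = -2: -2+-2=-4, -2+0=-2, -2+7=5, -2+12=10
a = 0: 0+0=0, 0+7=7, 0+12=12
a = 7: 7+7=14, 7+12=19
a = 12: 12+12=24
Distinct sums: {-12, -8, -6, -4, -2, 0, 1, 5, 6, 7, 10, 12, 14, 19, 24}
|A + A| = 15

|A + A| = 15


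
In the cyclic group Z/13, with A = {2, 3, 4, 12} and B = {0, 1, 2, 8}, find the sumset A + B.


Work in Z/13Z: reduce every sum a + b modulo 13.
Enumerate all 16 pairs:
a = 2: 2+0=2, 2+1=3, 2+2=4, 2+8=10
a = 3: 3+0=3, 3+1=4, 3+2=5, 3+8=11
a = 4: 4+0=4, 4+1=5, 4+2=6, 4+8=12
a = 12: 12+0=12, 12+1=0, 12+2=1, 12+8=7
Distinct residues collected: {0, 1, 2, 3, 4, 5, 6, 7, 10, 11, 12}
|A + B| = 11 (out of 13 total residues).

A + B = {0, 1, 2, 3, 4, 5, 6, 7, 10, 11, 12}


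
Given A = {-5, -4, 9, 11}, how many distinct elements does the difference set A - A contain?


A - A = {a - a' : a, a' ∈ A}; |A| = 4.
Bounds: 2|A|-1 ≤ |A - A| ≤ |A|² - |A| + 1, i.e. 7 ≤ |A - A| ≤ 13.
Note: 0 ∈ A - A always (from a - a). The set is symmetric: if d ∈ A - A then -d ∈ A - A.
Enumerate nonzero differences d = a - a' with a > a' (then include -d):
Positive differences: {1, 2, 13, 14, 15, 16}
Full difference set: {0} ∪ (positive diffs) ∪ (negative diffs).
|A - A| = 1 + 2·6 = 13 (matches direct enumeration: 13).

|A - A| = 13


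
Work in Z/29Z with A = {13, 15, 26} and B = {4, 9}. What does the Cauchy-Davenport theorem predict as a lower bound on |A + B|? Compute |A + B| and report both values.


Cauchy-Davenport: |A + B| ≥ min(p, |A| + |B| - 1) for A, B nonempty in Z/pZ.
|A| = 3, |B| = 2, p = 29.
CD lower bound = min(29, 3 + 2 - 1) = min(29, 4) = 4.
Compute A + B mod 29 directly:
a = 13: 13+4=17, 13+9=22
a = 15: 15+4=19, 15+9=24
a = 26: 26+4=1, 26+9=6
A + B = {1, 6, 17, 19, 22, 24}, so |A + B| = 6.
Verify: 6 ≥ 4? Yes ✓.

CD lower bound = 4, actual |A + B| = 6.


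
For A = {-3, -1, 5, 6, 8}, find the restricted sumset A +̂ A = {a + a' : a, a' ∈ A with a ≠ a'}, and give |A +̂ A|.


Restricted sumset: A +̂ A = {a + a' : a ∈ A, a' ∈ A, a ≠ a'}.
Equivalently, take A + A and drop any sum 2a that is achievable ONLY as a + a for a ∈ A (i.e. sums representable only with equal summands).
Enumerate pairs (a, a') with a < a' (symmetric, so each unordered pair gives one sum; this covers all a ≠ a'):
  -3 + -1 = -4
  -3 + 5 = 2
  -3 + 6 = 3
  -3 + 8 = 5
  -1 + 5 = 4
  -1 + 6 = 5
  -1 + 8 = 7
  5 + 6 = 11
  5 + 8 = 13
  6 + 8 = 14
Collected distinct sums: {-4, 2, 3, 4, 5, 7, 11, 13, 14}
|A +̂ A| = 9
(Reference bound: |A +̂ A| ≥ 2|A| - 3 for |A| ≥ 2, with |A| = 5 giving ≥ 7.)

|A +̂ A| = 9


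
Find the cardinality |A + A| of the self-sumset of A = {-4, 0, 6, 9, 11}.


A + A = {a + a' : a, a' ∈ A}; |A| = 5.
General bounds: 2|A| - 1 ≤ |A + A| ≤ |A|(|A|+1)/2, i.e. 9 ≤ |A + A| ≤ 15.
Lower bound 2|A|-1 is attained iff A is an arithmetic progression.
Enumerate sums a + a' for a ≤ a' (symmetric, so this suffices):
a = -4: -4+-4=-8, -4+0=-4, -4+6=2, -4+9=5, -4+11=7
a = 0: 0+0=0, 0+6=6, 0+9=9, 0+11=11
a = 6: 6+6=12, 6+9=15, 6+11=17
a = 9: 9+9=18, 9+11=20
a = 11: 11+11=22
Distinct sums: {-8, -4, 0, 2, 5, 6, 7, 9, 11, 12, 15, 17, 18, 20, 22}
|A + A| = 15

|A + A| = 15


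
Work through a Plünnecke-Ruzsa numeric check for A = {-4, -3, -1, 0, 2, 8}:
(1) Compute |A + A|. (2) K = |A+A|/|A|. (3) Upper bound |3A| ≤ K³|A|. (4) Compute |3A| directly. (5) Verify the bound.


|A| = 6.
Step 1: Compute A + A by enumerating all 36 pairs.
A + A = {-8, -7, -6, -5, -4, -3, -2, -1, 0, 1, 2, 4, 5, 7, 8, 10, 16}, so |A + A| = 17.
Step 2: Doubling constant K = |A + A|/|A| = 17/6 = 17/6 ≈ 2.8333.
Step 3: Plünnecke-Ruzsa gives |3A| ≤ K³·|A| = (2.8333)³ · 6 ≈ 136.4722.
Step 4: Compute 3A = A + A + A directly by enumerating all triples (a,b,c) ∈ A³; |3A| = 29.
Step 5: Check 29 ≤ 136.4722? Yes ✓.

K = 17/6, Plünnecke-Ruzsa bound K³|A| ≈ 136.4722, |3A| = 29, inequality holds.


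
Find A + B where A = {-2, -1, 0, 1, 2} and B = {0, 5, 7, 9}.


A + B = {a + b : a ∈ A, b ∈ B}.
Enumerate all |A|·|B| = 5·4 = 20 pairs (a, b) and collect distinct sums.
a = -2: -2+0=-2, -2+5=3, -2+7=5, -2+9=7
a = -1: -1+0=-1, -1+5=4, -1+7=6, -1+9=8
a = 0: 0+0=0, 0+5=5, 0+7=7, 0+9=9
a = 1: 1+0=1, 1+5=6, 1+7=8, 1+9=10
a = 2: 2+0=2, 2+5=7, 2+7=9, 2+9=11
Collecting distinct sums: A + B = {-2, -1, 0, 1, 2, 3, 4, 5, 6, 7, 8, 9, 10, 11}
|A + B| = 14

A + B = {-2, -1, 0, 1, 2, 3, 4, 5, 6, 7, 8, 9, 10, 11}


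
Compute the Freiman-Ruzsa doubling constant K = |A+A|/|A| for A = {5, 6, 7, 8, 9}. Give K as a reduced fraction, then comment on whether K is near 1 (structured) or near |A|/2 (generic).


|A| = 5.
Compute A + A by enumerating all 25 pairs.
A + A = {10, 11, 12, 13, 14, 15, 16, 17, 18}, so |A + A| = 9.
K = |A + A| / |A| = 9/5 (already in lowest terms) ≈ 1.8000.
Reference: AP of size 5 gives K = 9/5 ≈ 1.8000; a fully generic set of size 5 gives K ≈ 3.0000.

|A| = 5, |A + A| = 9, K = 9/5.


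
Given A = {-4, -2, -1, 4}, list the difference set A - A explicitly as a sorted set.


A - A = {a - a' : a, a' ∈ A}.
Compute a - a' for each ordered pair (a, a'):
a = -4: -4--4=0, -4--2=-2, -4--1=-3, -4-4=-8
a = -2: -2--4=2, -2--2=0, -2--1=-1, -2-4=-6
a = -1: -1--4=3, -1--2=1, -1--1=0, -1-4=-5
a = 4: 4--4=8, 4--2=6, 4--1=5, 4-4=0
Collecting distinct values (and noting 0 appears from a-a):
A - A = {-8, -6, -5, -3, -2, -1, 0, 1, 2, 3, 5, 6, 8}
|A - A| = 13

A - A = {-8, -6, -5, -3, -2, -1, 0, 1, 2, 3, 5, 6, 8}


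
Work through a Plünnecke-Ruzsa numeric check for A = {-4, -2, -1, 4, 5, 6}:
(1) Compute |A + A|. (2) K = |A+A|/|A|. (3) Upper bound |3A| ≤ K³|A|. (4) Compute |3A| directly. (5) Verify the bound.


|A| = 6.
Step 1: Compute A + A by enumerating all 36 pairs.
A + A = {-8, -6, -5, -4, -3, -2, 0, 1, 2, 3, 4, 5, 8, 9, 10, 11, 12}, so |A + A| = 17.
Step 2: Doubling constant K = |A + A|/|A| = 17/6 = 17/6 ≈ 2.8333.
Step 3: Plünnecke-Ruzsa gives |3A| ≤ K³·|A| = (2.8333)³ · 6 ≈ 136.4722.
Step 4: Compute 3A = A + A + A directly by enumerating all triples (a,b,c) ∈ A³; |3A| = 30.
Step 5: Check 30 ≤ 136.4722? Yes ✓.

K = 17/6, Plünnecke-Ruzsa bound K³|A| ≈ 136.4722, |3A| = 30, inequality holds.


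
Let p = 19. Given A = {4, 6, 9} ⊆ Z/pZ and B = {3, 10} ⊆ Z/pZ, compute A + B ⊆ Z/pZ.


Work in Z/19Z: reduce every sum a + b modulo 19.
Enumerate all 6 pairs:
a = 4: 4+3=7, 4+10=14
a = 6: 6+3=9, 6+10=16
a = 9: 9+3=12, 9+10=0
Distinct residues collected: {0, 7, 9, 12, 14, 16}
|A + B| = 6 (out of 19 total residues).

A + B = {0, 7, 9, 12, 14, 16}


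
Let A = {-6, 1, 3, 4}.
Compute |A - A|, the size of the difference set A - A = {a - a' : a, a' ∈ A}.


A - A = {a - a' : a, a' ∈ A}; |A| = 4.
Bounds: 2|A|-1 ≤ |A - A| ≤ |A|² - |A| + 1, i.e. 7 ≤ |A - A| ≤ 13.
Note: 0 ∈ A - A always (from a - a). The set is symmetric: if d ∈ A - A then -d ∈ A - A.
Enumerate nonzero differences d = a - a' with a > a' (then include -d):
Positive differences: {1, 2, 3, 7, 9, 10}
Full difference set: {0} ∪ (positive diffs) ∪ (negative diffs).
|A - A| = 1 + 2·6 = 13 (matches direct enumeration: 13).

|A - A| = 13


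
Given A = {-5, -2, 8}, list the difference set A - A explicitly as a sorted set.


A - A = {a - a' : a, a' ∈ A}.
Compute a - a' for each ordered pair (a, a'):
a = -5: -5--5=0, -5--2=-3, -5-8=-13
a = -2: -2--5=3, -2--2=0, -2-8=-10
a = 8: 8--5=13, 8--2=10, 8-8=0
Collecting distinct values (and noting 0 appears from a-a):
A - A = {-13, -10, -3, 0, 3, 10, 13}
|A - A| = 7

A - A = {-13, -10, -3, 0, 3, 10, 13}


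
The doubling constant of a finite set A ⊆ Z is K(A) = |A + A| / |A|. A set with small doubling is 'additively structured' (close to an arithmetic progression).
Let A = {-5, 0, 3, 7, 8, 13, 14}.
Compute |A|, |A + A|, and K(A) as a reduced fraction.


|A| = 7.
Compute A + A by enumerating all 49 pairs.
A + A = {-10, -5, -2, 0, 2, 3, 6, 7, 8, 9, 10, 11, 13, 14, 15, 16, 17, 20, 21, 22, 26, 27, 28}, so |A + A| = 23.
K = |A + A| / |A| = 23/7 (already in lowest terms) ≈ 3.2857.
Reference: AP of size 7 gives K = 13/7 ≈ 1.8571; a fully generic set of size 7 gives K ≈ 4.0000.

|A| = 7, |A + A| = 23, K = 23/7.


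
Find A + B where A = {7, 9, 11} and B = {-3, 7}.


A + B = {a + b : a ∈ A, b ∈ B}.
Enumerate all |A|·|B| = 3·2 = 6 pairs (a, b) and collect distinct sums.
a = 7: 7+-3=4, 7+7=14
a = 9: 9+-3=6, 9+7=16
a = 11: 11+-3=8, 11+7=18
Collecting distinct sums: A + B = {4, 6, 8, 14, 16, 18}
|A + B| = 6

A + B = {4, 6, 8, 14, 16, 18}


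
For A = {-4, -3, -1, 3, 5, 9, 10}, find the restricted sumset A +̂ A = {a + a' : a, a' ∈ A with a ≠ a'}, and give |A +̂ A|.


Restricted sumset: A +̂ A = {a + a' : a ∈ A, a' ∈ A, a ≠ a'}.
Equivalently, take A + A and drop any sum 2a that is achievable ONLY as a + a for a ∈ A (i.e. sums representable only with equal summands).
Enumerate pairs (a, a') with a < a' (symmetric, so each unordered pair gives one sum; this covers all a ≠ a'):
  -4 + -3 = -7
  -4 + -1 = -5
  -4 + 3 = -1
  -4 + 5 = 1
  -4 + 9 = 5
  -4 + 10 = 6
  -3 + -1 = -4
  -3 + 3 = 0
  -3 + 5 = 2
  -3 + 9 = 6
  -3 + 10 = 7
  -1 + 3 = 2
  -1 + 5 = 4
  -1 + 9 = 8
  -1 + 10 = 9
  3 + 5 = 8
  3 + 9 = 12
  3 + 10 = 13
  5 + 9 = 14
  5 + 10 = 15
  9 + 10 = 19
Collected distinct sums: {-7, -5, -4, -1, 0, 1, 2, 4, 5, 6, 7, 8, 9, 12, 13, 14, 15, 19}
|A +̂ A| = 18
(Reference bound: |A +̂ A| ≥ 2|A| - 3 for |A| ≥ 2, with |A| = 7 giving ≥ 11.)

|A +̂ A| = 18


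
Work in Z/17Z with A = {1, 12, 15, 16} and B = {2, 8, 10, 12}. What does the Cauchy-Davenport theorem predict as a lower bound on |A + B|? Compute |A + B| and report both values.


Cauchy-Davenport: |A + B| ≥ min(p, |A| + |B| - 1) for A, B nonempty in Z/pZ.
|A| = 4, |B| = 4, p = 17.
CD lower bound = min(17, 4 + 4 - 1) = min(17, 7) = 7.
Compute A + B mod 17 directly:
a = 1: 1+2=3, 1+8=9, 1+10=11, 1+12=13
a = 12: 12+2=14, 12+8=3, 12+10=5, 12+12=7
a = 15: 15+2=0, 15+8=6, 15+10=8, 15+12=10
a = 16: 16+2=1, 16+8=7, 16+10=9, 16+12=11
A + B = {0, 1, 3, 5, 6, 7, 8, 9, 10, 11, 13, 14}, so |A + B| = 12.
Verify: 12 ≥ 7? Yes ✓.

CD lower bound = 7, actual |A + B| = 12.


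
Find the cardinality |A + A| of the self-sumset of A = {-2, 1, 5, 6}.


A + A = {a + a' : a, a' ∈ A}; |A| = 4.
General bounds: 2|A| - 1 ≤ |A + A| ≤ |A|(|A|+1)/2, i.e. 7 ≤ |A + A| ≤ 10.
Lower bound 2|A|-1 is attained iff A is an arithmetic progression.
Enumerate sums a + a' for a ≤ a' (symmetric, so this suffices):
a = -2: -2+-2=-4, -2+1=-1, -2+5=3, -2+6=4
a = 1: 1+1=2, 1+5=6, 1+6=7
a = 5: 5+5=10, 5+6=11
a = 6: 6+6=12
Distinct sums: {-4, -1, 2, 3, 4, 6, 7, 10, 11, 12}
|A + A| = 10

|A + A| = 10


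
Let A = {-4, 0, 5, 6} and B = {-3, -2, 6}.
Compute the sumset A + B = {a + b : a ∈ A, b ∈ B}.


A + B = {a + b : a ∈ A, b ∈ B}.
Enumerate all |A|·|B| = 4·3 = 12 pairs (a, b) and collect distinct sums.
a = -4: -4+-3=-7, -4+-2=-6, -4+6=2
a = 0: 0+-3=-3, 0+-2=-2, 0+6=6
a = 5: 5+-3=2, 5+-2=3, 5+6=11
a = 6: 6+-3=3, 6+-2=4, 6+6=12
Collecting distinct sums: A + B = {-7, -6, -3, -2, 2, 3, 4, 6, 11, 12}
|A + B| = 10

A + B = {-7, -6, -3, -2, 2, 3, 4, 6, 11, 12}


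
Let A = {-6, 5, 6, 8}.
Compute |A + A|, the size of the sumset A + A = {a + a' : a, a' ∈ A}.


A + A = {a + a' : a, a' ∈ A}; |A| = 4.
General bounds: 2|A| - 1 ≤ |A + A| ≤ |A|(|A|+1)/2, i.e. 7 ≤ |A + A| ≤ 10.
Lower bound 2|A|-1 is attained iff A is an arithmetic progression.
Enumerate sums a + a' for a ≤ a' (symmetric, so this suffices):
a = -6: -6+-6=-12, -6+5=-1, -6+6=0, -6+8=2
a = 5: 5+5=10, 5+6=11, 5+8=13
a = 6: 6+6=12, 6+8=14
a = 8: 8+8=16
Distinct sums: {-12, -1, 0, 2, 10, 11, 12, 13, 14, 16}
|A + A| = 10

|A + A| = 10


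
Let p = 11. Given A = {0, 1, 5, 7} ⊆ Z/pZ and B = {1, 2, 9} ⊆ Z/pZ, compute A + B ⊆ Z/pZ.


Work in Z/11Z: reduce every sum a + b modulo 11.
Enumerate all 12 pairs:
a = 0: 0+1=1, 0+2=2, 0+9=9
a = 1: 1+1=2, 1+2=3, 1+9=10
a = 5: 5+1=6, 5+2=7, 5+9=3
a = 7: 7+1=8, 7+2=9, 7+9=5
Distinct residues collected: {1, 2, 3, 5, 6, 7, 8, 9, 10}
|A + B| = 9 (out of 11 total residues).

A + B = {1, 2, 3, 5, 6, 7, 8, 9, 10}


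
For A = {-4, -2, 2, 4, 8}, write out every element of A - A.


A - A = {a - a' : a, a' ∈ A}.
Compute a - a' for each ordered pair (a, a'):
a = -4: -4--4=0, -4--2=-2, -4-2=-6, -4-4=-8, -4-8=-12
a = -2: -2--4=2, -2--2=0, -2-2=-4, -2-4=-6, -2-8=-10
a = 2: 2--4=6, 2--2=4, 2-2=0, 2-4=-2, 2-8=-6
a = 4: 4--4=8, 4--2=6, 4-2=2, 4-4=0, 4-8=-4
a = 8: 8--4=12, 8--2=10, 8-2=6, 8-4=4, 8-8=0
Collecting distinct values (and noting 0 appears from a-a):
A - A = {-12, -10, -8, -6, -4, -2, 0, 2, 4, 6, 8, 10, 12}
|A - A| = 13

A - A = {-12, -10, -8, -6, -4, -2, 0, 2, 4, 6, 8, 10, 12}


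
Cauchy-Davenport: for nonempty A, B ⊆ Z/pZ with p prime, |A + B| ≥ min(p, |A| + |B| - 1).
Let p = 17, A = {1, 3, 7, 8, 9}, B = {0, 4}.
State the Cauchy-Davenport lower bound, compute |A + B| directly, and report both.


Cauchy-Davenport: |A + B| ≥ min(p, |A| + |B| - 1) for A, B nonempty in Z/pZ.
|A| = 5, |B| = 2, p = 17.
CD lower bound = min(17, 5 + 2 - 1) = min(17, 6) = 6.
Compute A + B mod 17 directly:
a = 1: 1+0=1, 1+4=5
a = 3: 3+0=3, 3+4=7
a = 7: 7+0=7, 7+4=11
a = 8: 8+0=8, 8+4=12
a = 9: 9+0=9, 9+4=13
A + B = {1, 3, 5, 7, 8, 9, 11, 12, 13}, so |A + B| = 9.
Verify: 9 ≥ 6? Yes ✓.

CD lower bound = 6, actual |A + B| = 9.


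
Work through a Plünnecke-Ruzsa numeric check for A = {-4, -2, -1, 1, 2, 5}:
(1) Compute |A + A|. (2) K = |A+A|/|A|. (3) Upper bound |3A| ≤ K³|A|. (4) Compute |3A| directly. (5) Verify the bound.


|A| = 6.
Step 1: Compute A + A by enumerating all 36 pairs.
A + A = {-8, -6, -5, -4, -3, -2, -1, 0, 1, 2, 3, 4, 6, 7, 10}, so |A + A| = 15.
Step 2: Doubling constant K = |A + A|/|A| = 15/6 = 15/6 ≈ 2.5000.
Step 3: Plünnecke-Ruzsa gives |3A| ≤ K³·|A| = (2.5000)³ · 6 ≈ 93.7500.
Step 4: Compute 3A = A + A + A directly by enumerating all triples (a,b,c) ∈ A³; |3A| = 24.
Step 5: Check 24 ≤ 93.7500? Yes ✓.

K = 15/6, Plünnecke-Ruzsa bound K³|A| ≈ 93.7500, |3A| = 24, inequality holds.


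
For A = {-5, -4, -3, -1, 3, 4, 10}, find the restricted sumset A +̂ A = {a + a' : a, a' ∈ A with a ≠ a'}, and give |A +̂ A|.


Restricted sumset: A +̂ A = {a + a' : a ∈ A, a' ∈ A, a ≠ a'}.
Equivalently, take A + A and drop any sum 2a that is achievable ONLY as a + a for a ∈ A (i.e. sums representable only with equal summands).
Enumerate pairs (a, a') with a < a' (symmetric, so each unordered pair gives one sum; this covers all a ≠ a'):
  -5 + -4 = -9
  -5 + -3 = -8
  -5 + -1 = -6
  -5 + 3 = -2
  -5 + 4 = -1
  -5 + 10 = 5
  -4 + -3 = -7
  -4 + -1 = -5
  -4 + 3 = -1
  -4 + 4 = 0
  -4 + 10 = 6
  -3 + -1 = -4
  -3 + 3 = 0
  -3 + 4 = 1
  -3 + 10 = 7
  -1 + 3 = 2
  -1 + 4 = 3
  -1 + 10 = 9
  3 + 4 = 7
  3 + 10 = 13
  4 + 10 = 14
Collected distinct sums: {-9, -8, -7, -6, -5, -4, -2, -1, 0, 1, 2, 3, 5, 6, 7, 9, 13, 14}
|A +̂ A| = 18
(Reference bound: |A +̂ A| ≥ 2|A| - 3 for |A| ≥ 2, with |A| = 7 giving ≥ 11.)

|A +̂ A| = 18


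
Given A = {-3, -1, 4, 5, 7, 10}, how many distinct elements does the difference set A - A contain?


A - A = {a - a' : a, a' ∈ A}; |A| = 6.
Bounds: 2|A|-1 ≤ |A - A| ≤ |A|² - |A| + 1, i.e. 11 ≤ |A - A| ≤ 31.
Note: 0 ∈ A - A always (from a - a). The set is symmetric: if d ∈ A - A then -d ∈ A - A.
Enumerate nonzero differences d = a - a' with a > a' (then include -d):
Positive differences: {1, 2, 3, 5, 6, 7, 8, 10, 11, 13}
Full difference set: {0} ∪ (positive diffs) ∪ (negative diffs).
|A - A| = 1 + 2·10 = 21 (matches direct enumeration: 21).

|A - A| = 21


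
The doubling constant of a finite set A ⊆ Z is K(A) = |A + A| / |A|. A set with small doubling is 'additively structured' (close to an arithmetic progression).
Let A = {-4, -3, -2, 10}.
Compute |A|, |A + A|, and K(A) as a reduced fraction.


|A| = 4.
Compute A + A by enumerating all 16 pairs.
A + A = {-8, -7, -6, -5, -4, 6, 7, 8, 20}, so |A + A| = 9.
K = |A + A| / |A| = 9/4 (already in lowest terms) ≈ 2.2500.
Reference: AP of size 4 gives K = 7/4 ≈ 1.7500; a fully generic set of size 4 gives K ≈ 2.5000.

|A| = 4, |A + A| = 9, K = 9/4.


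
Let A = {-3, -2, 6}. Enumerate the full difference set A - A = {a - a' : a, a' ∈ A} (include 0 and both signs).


A - A = {a - a' : a, a' ∈ A}.
Compute a - a' for each ordered pair (a, a'):
a = -3: -3--3=0, -3--2=-1, -3-6=-9
a = -2: -2--3=1, -2--2=0, -2-6=-8
a = 6: 6--3=9, 6--2=8, 6-6=0
Collecting distinct values (and noting 0 appears from a-a):
A - A = {-9, -8, -1, 0, 1, 8, 9}
|A - A| = 7

A - A = {-9, -8, -1, 0, 1, 8, 9}


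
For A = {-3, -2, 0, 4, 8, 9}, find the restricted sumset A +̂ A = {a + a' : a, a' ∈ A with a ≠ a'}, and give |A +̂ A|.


Restricted sumset: A +̂ A = {a + a' : a ∈ A, a' ∈ A, a ≠ a'}.
Equivalently, take A + A and drop any sum 2a that is achievable ONLY as a + a for a ∈ A (i.e. sums representable only with equal summands).
Enumerate pairs (a, a') with a < a' (symmetric, so each unordered pair gives one sum; this covers all a ≠ a'):
  -3 + -2 = -5
  -3 + 0 = -3
  -3 + 4 = 1
  -3 + 8 = 5
  -3 + 9 = 6
  -2 + 0 = -2
  -2 + 4 = 2
  -2 + 8 = 6
  -2 + 9 = 7
  0 + 4 = 4
  0 + 8 = 8
  0 + 9 = 9
  4 + 8 = 12
  4 + 9 = 13
  8 + 9 = 17
Collected distinct sums: {-5, -3, -2, 1, 2, 4, 5, 6, 7, 8, 9, 12, 13, 17}
|A +̂ A| = 14
(Reference bound: |A +̂ A| ≥ 2|A| - 3 for |A| ≥ 2, with |A| = 6 giving ≥ 9.)

|A +̂ A| = 14


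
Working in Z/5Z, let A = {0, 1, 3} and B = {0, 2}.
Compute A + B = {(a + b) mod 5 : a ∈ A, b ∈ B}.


Work in Z/5Z: reduce every sum a + b modulo 5.
Enumerate all 6 pairs:
a = 0: 0+0=0, 0+2=2
a = 1: 1+0=1, 1+2=3
a = 3: 3+0=3, 3+2=0
Distinct residues collected: {0, 1, 2, 3}
|A + B| = 4 (out of 5 total residues).

A + B = {0, 1, 2, 3}


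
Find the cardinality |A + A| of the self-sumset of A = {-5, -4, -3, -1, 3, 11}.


A + A = {a + a' : a, a' ∈ A}; |A| = 6.
General bounds: 2|A| - 1 ≤ |A + A| ≤ |A|(|A|+1)/2, i.e. 11 ≤ |A + A| ≤ 21.
Lower bound 2|A|-1 is attained iff A is an arithmetic progression.
Enumerate sums a + a' for a ≤ a' (symmetric, so this suffices):
a = -5: -5+-5=-10, -5+-4=-9, -5+-3=-8, -5+-1=-6, -5+3=-2, -5+11=6
a = -4: -4+-4=-8, -4+-3=-7, -4+-1=-5, -4+3=-1, -4+11=7
a = -3: -3+-3=-6, -3+-1=-4, -3+3=0, -3+11=8
a = -1: -1+-1=-2, -1+3=2, -1+11=10
a = 3: 3+3=6, 3+11=14
a = 11: 11+11=22
Distinct sums: {-10, -9, -8, -7, -6, -5, -4, -2, -1, 0, 2, 6, 7, 8, 10, 14, 22}
|A + A| = 17

|A + A| = 17


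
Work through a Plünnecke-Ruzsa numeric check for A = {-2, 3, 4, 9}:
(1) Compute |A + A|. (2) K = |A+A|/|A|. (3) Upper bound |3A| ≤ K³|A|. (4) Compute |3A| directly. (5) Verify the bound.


|A| = 4.
Step 1: Compute A + A by enumerating all 16 pairs.
A + A = {-4, 1, 2, 6, 7, 8, 12, 13, 18}, so |A + A| = 9.
Step 2: Doubling constant K = |A + A|/|A| = 9/4 = 9/4 ≈ 2.2500.
Step 3: Plünnecke-Ruzsa gives |3A| ≤ K³·|A| = (2.2500)³ · 4 ≈ 45.5625.
Step 4: Compute 3A = A + A + A directly by enumerating all triples (a,b,c) ∈ A³; |3A| = 16.
Step 5: Check 16 ≤ 45.5625? Yes ✓.

K = 9/4, Plünnecke-Ruzsa bound K³|A| ≈ 45.5625, |3A| = 16, inequality holds.


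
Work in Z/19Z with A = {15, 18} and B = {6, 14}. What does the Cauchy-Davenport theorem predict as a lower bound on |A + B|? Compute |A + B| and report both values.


Cauchy-Davenport: |A + B| ≥ min(p, |A| + |B| - 1) for A, B nonempty in Z/pZ.
|A| = 2, |B| = 2, p = 19.
CD lower bound = min(19, 2 + 2 - 1) = min(19, 3) = 3.
Compute A + B mod 19 directly:
a = 15: 15+6=2, 15+14=10
a = 18: 18+6=5, 18+14=13
A + B = {2, 5, 10, 13}, so |A + B| = 4.
Verify: 4 ≥ 3? Yes ✓.

CD lower bound = 3, actual |A + B| = 4.


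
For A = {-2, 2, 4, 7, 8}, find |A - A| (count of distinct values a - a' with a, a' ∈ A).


A - A = {a - a' : a, a' ∈ A}; |A| = 5.
Bounds: 2|A|-1 ≤ |A - A| ≤ |A|² - |A| + 1, i.e. 9 ≤ |A - A| ≤ 21.
Note: 0 ∈ A - A always (from a - a). The set is symmetric: if d ∈ A - A then -d ∈ A - A.
Enumerate nonzero differences d = a - a' with a > a' (then include -d):
Positive differences: {1, 2, 3, 4, 5, 6, 9, 10}
Full difference set: {0} ∪ (positive diffs) ∪ (negative diffs).
|A - A| = 1 + 2·8 = 17 (matches direct enumeration: 17).

|A - A| = 17


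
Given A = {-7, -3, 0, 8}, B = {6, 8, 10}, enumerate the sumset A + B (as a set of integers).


A + B = {a + b : a ∈ A, b ∈ B}.
Enumerate all |A|·|B| = 4·3 = 12 pairs (a, b) and collect distinct sums.
a = -7: -7+6=-1, -7+8=1, -7+10=3
a = -3: -3+6=3, -3+8=5, -3+10=7
a = 0: 0+6=6, 0+8=8, 0+10=10
a = 8: 8+6=14, 8+8=16, 8+10=18
Collecting distinct sums: A + B = {-1, 1, 3, 5, 6, 7, 8, 10, 14, 16, 18}
|A + B| = 11

A + B = {-1, 1, 3, 5, 6, 7, 8, 10, 14, 16, 18}


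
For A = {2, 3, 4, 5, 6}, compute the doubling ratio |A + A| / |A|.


|A| = 5.
Compute A + A by enumerating all 25 pairs.
A + A = {4, 5, 6, 7, 8, 9, 10, 11, 12}, so |A + A| = 9.
K = |A + A| / |A| = 9/5 (already in lowest terms) ≈ 1.8000.
Reference: AP of size 5 gives K = 9/5 ≈ 1.8000; a fully generic set of size 5 gives K ≈ 3.0000.

|A| = 5, |A + A| = 9, K = 9/5.


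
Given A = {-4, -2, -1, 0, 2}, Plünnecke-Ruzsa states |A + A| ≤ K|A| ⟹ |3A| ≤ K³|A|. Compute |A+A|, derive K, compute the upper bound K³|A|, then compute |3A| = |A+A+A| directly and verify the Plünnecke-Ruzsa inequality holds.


|A| = 5.
Step 1: Compute A + A by enumerating all 25 pairs.
A + A = {-8, -6, -5, -4, -3, -2, -1, 0, 1, 2, 4}, so |A + A| = 11.
Step 2: Doubling constant K = |A + A|/|A| = 11/5 = 11/5 ≈ 2.2000.
Step 3: Plünnecke-Ruzsa gives |3A| ≤ K³·|A| = (2.2000)³ · 5 ≈ 53.2400.
Step 4: Compute 3A = A + A + A directly by enumerating all triples (a,b,c) ∈ A³; |3A| = 17.
Step 5: Check 17 ≤ 53.2400? Yes ✓.

K = 11/5, Plünnecke-Ruzsa bound K³|A| ≈ 53.2400, |3A| = 17, inequality holds.


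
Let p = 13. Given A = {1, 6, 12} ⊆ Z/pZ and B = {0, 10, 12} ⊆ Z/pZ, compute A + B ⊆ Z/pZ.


Work in Z/13Z: reduce every sum a + b modulo 13.
Enumerate all 9 pairs:
a = 1: 1+0=1, 1+10=11, 1+12=0
a = 6: 6+0=6, 6+10=3, 6+12=5
a = 12: 12+0=12, 12+10=9, 12+12=11
Distinct residues collected: {0, 1, 3, 5, 6, 9, 11, 12}
|A + B| = 8 (out of 13 total residues).

A + B = {0, 1, 3, 5, 6, 9, 11, 12}


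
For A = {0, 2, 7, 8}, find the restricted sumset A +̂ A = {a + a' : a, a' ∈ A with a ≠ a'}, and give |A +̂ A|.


Restricted sumset: A +̂ A = {a + a' : a ∈ A, a' ∈ A, a ≠ a'}.
Equivalently, take A + A and drop any sum 2a that is achievable ONLY as a + a for a ∈ A (i.e. sums representable only with equal summands).
Enumerate pairs (a, a') with a < a' (symmetric, so each unordered pair gives one sum; this covers all a ≠ a'):
  0 + 2 = 2
  0 + 7 = 7
  0 + 8 = 8
  2 + 7 = 9
  2 + 8 = 10
  7 + 8 = 15
Collected distinct sums: {2, 7, 8, 9, 10, 15}
|A +̂ A| = 6
(Reference bound: |A +̂ A| ≥ 2|A| - 3 for |A| ≥ 2, with |A| = 4 giving ≥ 5.)

|A +̂ A| = 6


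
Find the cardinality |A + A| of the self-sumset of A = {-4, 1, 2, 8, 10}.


A + A = {a + a' : a, a' ∈ A}; |A| = 5.
General bounds: 2|A| - 1 ≤ |A + A| ≤ |A|(|A|+1)/2, i.e. 9 ≤ |A + A| ≤ 15.
Lower bound 2|A|-1 is attained iff A is an arithmetic progression.
Enumerate sums a + a' for a ≤ a' (symmetric, so this suffices):
a = -4: -4+-4=-8, -4+1=-3, -4+2=-2, -4+8=4, -4+10=6
a = 1: 1+1=2, 1+2=3, 1+8=9, 1+10=11
a = 2: 2+2=4, 2+8=10, 2+10=12
a = 8: 8+8=16, 8+10=18
a = 10: 10+10=20
Distinct sums: {-8, -3, -2, 2, 3, 4, 6, 9, 10, 11, 12, 16, 18, 20}
|A + A| = 14

|A + A| = 14


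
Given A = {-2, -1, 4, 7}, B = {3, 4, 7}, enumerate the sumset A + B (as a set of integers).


A + B = {a + b : a ∈ A, b ∈ B}.
Enumerate all |A|·|B| = 4·3 = 12 pairs (a, b) and collect distinct sums.
a = -2: -2+3=1, -2+4=2, -2+7=5
a = -1: -1+3=2, -1+4=3, -1+7=6
a = 4: 4+3=7, 4+4=8, 4+7=11
a = 7: 7+3=10, 7+4=11, 7+7=14
Collecting distinct sums: A + B = {1, 2, 3, 5, 6, 7, 8, 10, 11, 14}
|A + B| = 10

A + B = {1, 2, 3, 5, 6, 7, 8, 10, 11, 14}


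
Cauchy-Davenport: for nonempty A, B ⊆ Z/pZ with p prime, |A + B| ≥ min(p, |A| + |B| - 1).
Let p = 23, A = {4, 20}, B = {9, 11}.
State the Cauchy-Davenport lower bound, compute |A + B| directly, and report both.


Cauchy-Davenport: |A + B| ≥ min(p, |A| + |B| - 1) for A, B nonempty in Z/pZ.
|A| = 2, |B| = 2, p = 23.
CD lower bound = min(23, 2 + 2 - 1) = min(23, 3) = 3.
Compute A + B mod 23 directly:
a = 4: 4+9=13, 4+11=15
a = 20: 20+9=6, 20+11=8
A + B = {6, 8, 13, 15}, so |A + B| = 4.
Verify: 4 ≥ 3? Yes ✓.

CD lower bound = 3, actual |A + B| = 4.


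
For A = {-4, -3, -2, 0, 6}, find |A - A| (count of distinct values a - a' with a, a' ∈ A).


A - A = {a - a' : a, a' ∈ A}; |A| = 5.
Bounds: 2|A|-1 ≤ |A - A| ≤ |A|² - |A| + 1, i.e. 9 ≤ |A - A| ≤ 21.
Note: 0 ∈ A - A always (from a - a). The set is symmetric: if d ∈ A - A then -d ∈ A - A.
Enumerate nonzero differences d = a - a' with a > a' (then include -d):
Positive differences: {1, 2, 3, 4, 6, 8, 9, 10}
Full difference set: {0} ∪ (positive diffs) ∪ (negative diffs).
|A - A| = 1 + 2·8 = 17 (matches direct enumeration: 17).

|A - A| = 17


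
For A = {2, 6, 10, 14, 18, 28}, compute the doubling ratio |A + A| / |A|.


|A| = 6.
Compute A + A by enumerating all 36 pairs.
A + A = {4, 8, 12, 16, 20, 24, 28, 30, 32, 34, 36, 38, 42, 46, 56}, so |A + A| = 15.
K = |A + A| / |A| = 15/6 = 5/2 ≈ 2.5000.
Reference: AP of size 6 gives K = 11/6 ≈ 1.8333; a fully generic set of size 6 gives K ≈ 3.5000.

|A| = 6, |A + A| = 15, K = 15/6 = 5/2.


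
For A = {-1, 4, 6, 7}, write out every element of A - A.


A - A = {a - a' : a, a' ∈ A}.
Compute a - a' for each ordered pair (a, a'):
a = -1: -1--1=0, -1-4=-5, -1-6=-7, -1-7=-8
a = 4: 4--1=5, 4-4=0, 4-6=-2, 4-7=-3
a = 6: 6--1=7, 6-4=2, 6-6=0, 6-7=-1
a = 7: 7--1=8, 7-4=3, 7-6=1, 7-7=0
Collecting distinct values (and noting 0 appears from a-a):
A - A = {-8, -7, -5, -3, -2, -1, 0, 1, 2, 3, 5, 7, 8}
|A - A| = 13

A - A = {-8, -7, -5, -3, -2, -1, 0, 1, 2, 3, 5, 7, 8}


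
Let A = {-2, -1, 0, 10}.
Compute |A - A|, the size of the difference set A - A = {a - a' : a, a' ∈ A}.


A - A = {a - a' : a, a' ∈ A}; |A| = 4.
Bounds: 2|A|-1 ≤ |A - A| ≤ |A|² - |A| + 1, i.e. 7 ≤ |A - A| ≤ 13.
Note: 0 ∈ A - A always (from a - a). The set is symmetric: if d ∈ A - A then -d ∈ A - A.
Enumerate nonzero differences d = a - a' with a > a' (then include -d):
Positive differences: {1, 2, 10, 11, 12}
Full difference set: {0} ∪ (positive diffs) ∪ (negative diffs).
|A - A| = 1 + 2·5 = 11 (matches direct enumeration: 11).

|A - A| = 11


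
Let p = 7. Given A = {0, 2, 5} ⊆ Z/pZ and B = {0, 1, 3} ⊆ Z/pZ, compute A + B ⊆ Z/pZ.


Work in Z/7Z: reduce every sum a + b modulo 7.
Enumerate all 9 pairs:
a = 0: 0+0=0, 0+1=1, 0+3=3
a = 2: 2+0=2, 2+1=3, 2+3=5
a = 5: 5+0=5, 5+1=6, 5+3=1
Distinct residues collected: {0, 1, 2, 3, 5, 6}
|A + B| = 6 (out of 7 total residues).

A + B = {0, 1, 2, 3, 5, 6}


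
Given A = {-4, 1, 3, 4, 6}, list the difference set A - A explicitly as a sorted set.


A - A = {a - a' : a, a' ∈ A}.
Compute a - a' for each ordered pair (a, a'):
a = -4: -4--4=0, -4-1=-5, -4-3=-7, -4-4=-8, -4-6=-10
a = 1: 1--4=5, 1-1=0, 1-3=-2, 1-4=-3, 1-6=-5
a = 3: 3--4=7, 3-1=2, 3-3=0, 3-4=-1, 3-6=-3
a = 4: 4--4=8, 4-1=3, 4-3=1, 4-4=0, 4-6=-2
a = 6: 6--4=10, 6-1=5, 6-3=3, 6-4=2, 6-6=0
Collecting distinct values (and noting 0 appears from a-a):
A - A = {-10, -8, -7, -5, -3, -2, -1, 0, 1, 2, 3, 5, 7, 8, 10}
|A - A| = 15

A - A = {-10, -8, -7, -5, -3, -2, -1, 0, 1, 2, 3, 5, 7, 8, 10}


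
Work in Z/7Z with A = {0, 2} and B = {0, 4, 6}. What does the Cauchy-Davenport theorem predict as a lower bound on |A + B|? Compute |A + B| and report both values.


Cauchy-Davenport: |A + B| ≥ min(p, |A| + |B| - 1) for A, B nonempty in Z/pZ.
|A| = 2, |B| = 3, p = 7.
CD lower bound = min(7, 2 + 3 - 1) = min(7, 4) = 4.
Compute A + B mod 7 directly:
a = 0: 0+0=0, 0+4=4, 0+6=6
a = 2: 2+0=2, 2+4=6, 2+6=1
A + B = {0, 1, 2, 4, 6}, so |A + B| = 5.
Verify: 5 ≥ 4? Yes ✓.

CD lower bound = 4, actual |A + B| = 5.


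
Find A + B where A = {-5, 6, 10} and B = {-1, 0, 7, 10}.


A + B = {a + b : a ∈ A, b ∈ B}.
Enumerate all |A|·|B| = 3·4 = 12 pairs (a, b) and collect distinct sums.
a = -5: -5+-1=-6, -5+0=-5, -5+7=2, -5+10=5
a = 6: 6+-1=5, 6+0=6, 6+7=13, 6+10=16
a = 10: 10+-1=9, 10+0=10, 10+7=17, 10+10=20
Collecting distinct sums: A + B = {-6, -5, 2, 5, 6, 9, 10, 13, 16, 17, 20}
|A + B| = 11

A + B = {-6, -5, 2, 5, 6, 9, 10, 13, 16, 17, 20}


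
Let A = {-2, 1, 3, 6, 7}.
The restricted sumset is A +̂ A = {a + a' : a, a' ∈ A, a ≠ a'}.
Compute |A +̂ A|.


Restricted sumset: A +̂ A = {a + a' : a ∈ A, a' ∈ A, a ≠ a'}.
Equivalently, take A + A and drop any sum 2a that is achievable ONLY as a + a for a ∈ A (i.e. sums representable only with equal summands).
Enumerate pairs (a, a') with a < a' (symmetric, so each unordered pair gives one sum; this covers all a ≠ a'):
  -2 + 1 = -1
  -2 + 3 = 1
  -2 + 6 = 4
  -2 + 7 = 5
  1 + 3 = 4
  1 + 6 = 7
  1 + 7 = 8
  3 + 6 = 9
  3 + 7 = 10
  6 + 7 = 13
Collected distinct sums: {-1, 1, 4, 5, 7, 8, 9, 10, 13}
|A +̂ A| = 9
(Reference bound: |A +̂ A| ≥ 2|A| - 3 for |A| ≥ 2, with |A| = 5 giving ≥ 7.)

|A +̂ A| = 9


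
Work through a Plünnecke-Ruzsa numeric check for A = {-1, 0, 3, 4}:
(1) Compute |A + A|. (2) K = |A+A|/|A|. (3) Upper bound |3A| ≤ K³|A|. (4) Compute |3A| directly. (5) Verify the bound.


|A| = 4.
Step 1: Compute A + A by enumerating all 16 pairs.
A + A = {-2, -1, 0, 2, 3, 4, 6, 7, 8}, so |A + A| = 9.
Step 2: Doubling constant K = |A + A|/|A| = 9/4 = 9/4 ≈ 2.2500.
Step 3: Plünnecke-Ruzsa gives |3A| ≤ K³·|A| = (2.2500)³ · 4 ≈ 45.5625.
Step 4: Compute 3A = A + A + A directly by enumerating all triples (a,b,c) ∈ A³; |3A| = 16.
Step 5: Check 16 ≤ 45.5625? Yes ✓.

K = 9/4, Plünnecke-Ruzsa bound K³|A| ≈ 45.5625, |3A| = 16, inequality holds.


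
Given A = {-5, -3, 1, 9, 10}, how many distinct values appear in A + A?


A + A = {a + a' : a, a' ∈ A}; |A| = 5.
General bounds: 2|A| - 1 ≤ |A + A| ≤ |A|(|A|+1)/2, i.e. 9 ≤ |A + A| ≤ 15.
Lower bound 2|A|-1 is attained iff A is an arithmetic progression.
Enumerate sums a + a' for a ≤ a' (symmetric, so this suffices):
a = -5: -5+-5=-10, -5+-3=-8, -5+1=-4, -5+9=4, -5+10=5
a = -3: -3+-3=-6, -3+1=-2, -3+9=6, -3+10=7
a = 1: 1+1=2, 1+9=10, 1+10=11
a = 9: 9+9=18, 9+10=19
a = 10: 10+10=20
Distinct sums: {-10, -8, -6, -4, -2, 2, 4, 5, 6, 7, 10, 11, 18, 19, 20}
|A + A| = 15

|A + A| = 15


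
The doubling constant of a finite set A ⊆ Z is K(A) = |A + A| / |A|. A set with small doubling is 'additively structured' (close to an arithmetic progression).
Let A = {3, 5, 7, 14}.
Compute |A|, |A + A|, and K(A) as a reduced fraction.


|A| = 4.
Compute A + A by enumerating all 16 pairs.
A + A = {6, 8, 10, 12, 14, 17, 19, 21, 28}, so |A + A| = 9.
K = |A + A| / |A| = 9/4 (already in lowest terms) ≈ 2.2500.
Reference: AP of size 4 gives K = 7/4 ≈ 1.7500; a fully generic set of size 4 gives K ≈ 2.5000.

|A| = 4, |A + A| = 9, K = 9/4.


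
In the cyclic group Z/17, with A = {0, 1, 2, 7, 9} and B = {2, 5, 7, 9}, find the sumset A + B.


Work in Z/17Z: reduce every sum a + b modulo 17.
Enumerate all 20 pairs:
a = 0: 0+2=2, 0+5=5, 0+7=7, 0+9=9
a = 1: 1+2=3, 1+5=6, 1+7=8, 1+9=10
a = 2: 2+2=4, 2+5=7, 2+7=9, 2+9=11
a = 7: 7+2=9, 7+5=12, 7+7=14, 7+9=16
a = 9: 9+2=11, 9+5=14, 9+7=16, 9+9=1
Distinct residues collected: {1, 2, 3, 4, 5, 6, 7, 8, 9, 10, 11, 12, 14, 16}
|A + B| = 14 (out of 17 total residues).

A + B = {1, 2, 3, 4, 5, 6, 7, 8, 9, 10, 11, 12, 14, 16}


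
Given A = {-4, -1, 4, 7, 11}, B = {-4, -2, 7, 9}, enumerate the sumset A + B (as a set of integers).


A + B = {a + b : a ∈ A, b ∈ B}.
Enumerate all |A|·|B| = 5·4 = 20 pairs (a, b) and collect distinct sums.
a = -4: -4+-4=-8, -4+-2=-6, -4+7=3, -4+9=5
a = -1: -1+-4=-5, -1+-2=-3, -1+7=6, -1+9=8
a = 4: 4+-4=0, 4+-2=2, 4+7=11, 4+9=13
a = 7: 7+-4=3, 7+-2=5, 7+7=14, 7+9=16
a = 11: 11+-4=7, 11+-2=9, 11+7=18, 11+9=20
Collecting distinct sums: A + B = {-8, -6, -5, -3, 0, 2, 3, 5, 6, 7, 8, 9, 11, 13, 14, 16, 18, 20}
|A + B| = 18

A + B = {-8, -6, -5, -3, 0, 2, 3, 5, 6, 7, 8, 9, 11, 13, 14, 16, 18, 20}


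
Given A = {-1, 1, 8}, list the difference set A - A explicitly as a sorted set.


A - A = {a - a' : a, a' ∈ A}.
Compute a - a' for each ordered pair (a, a'):
a = -1: -1--1=0, -1-1=-2, -1-8=-9
a = 1: 1--1=2, 1-1=0, 1-8=-7
a = 8: 8--1=9, 8-1=7, 8-8=0
Collecting distinct values (and noting 0 appears from a-a):
A - A = {-9, -7, -2, 0, 2, 7, 9}
|A - A| = 7

A - A = {-9, -7, -2, 0, 2, 7, 9}


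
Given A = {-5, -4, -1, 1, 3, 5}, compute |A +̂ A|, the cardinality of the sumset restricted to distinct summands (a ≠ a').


Restricted sumset: A +̂ A = {a + a' : a ∈ A, a' ∈ A, a ≠ a'}.
Equivalently, take A + A and drop any sum 2a that is achievable ONLY as a + a for a ∈ A (i.e. sums representable only with equal summands).
Enumerate pairs (a, a') with a < a' (symmetric, so each unordered pair gives one sum; this covers all a ≠ a'):
  -5 + -4 = -9
  -5 + -1 = -6
  -5 + 1 = -4
  -5 + 3 = -2
  -5 + 5 = 0
  -4 + -1 = -5
  -4 + 1 = -3
  -4 + 3 = -1
  -4 + 5 = 1
  -1 + 1 = 0
  -1 + 3 = 2
  -1 + 5 = 4
  1 + 3 = 4
  1 + 5 = 6
  3 + 5 = 8
Collected distinct sums: {-9, -6, -5, -4, -3, -2, -1, 0, 1, 2, 4, 6, 8}
|A +̂ A| = 13
(Reference bound: |A +̂ A| ≥ 2|A| - 3 for |A| ≥ 2, with |A| = 6 giving ≥ 9.)

|A +̂ A| = 13


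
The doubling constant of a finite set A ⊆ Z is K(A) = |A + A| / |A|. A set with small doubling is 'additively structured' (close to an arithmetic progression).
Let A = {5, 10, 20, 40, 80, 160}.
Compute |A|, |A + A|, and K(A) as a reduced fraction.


|A| = 6.
Compute A + A by enumerating all 36 pairs.
A + A = {10, 15, 20, 25, 30, 40, 45, 50, 60, 80, 85, 90, 100, 120, 160, 165, 170, 180, 200, 240, 320}, so |A + A| = 21.
K = |A + A| / |A| = 21/6 = 7/2 ≈ 3.5000.
Reference: AP of size 6 gives K = 11/6 ≈ 1.8333; a fully generic set of size 6 gives K ≈ 3.5000.

|A| = 6, |A + A| = 21, K = 21/6 = 7/2.


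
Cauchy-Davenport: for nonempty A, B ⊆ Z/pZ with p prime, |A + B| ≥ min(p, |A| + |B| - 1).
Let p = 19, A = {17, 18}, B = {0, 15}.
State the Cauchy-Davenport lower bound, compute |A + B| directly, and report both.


Cauchy-Davenport: |A + B| ≥ min(p, |A| + |B| - 1) for A, B nonempty in Z/pZ.
|A| = 2, |B| = 2, p = 19.
CD lower bound = min(19, 2 + 2 - 1) = min(19, 3) = 3.
Compute A + B mod 19 directly:
a = 17: 17+0=17, 17+15=13
a = 18: 18+0=18, 18+15=14
A + B = {13, 14, 17, 18}, so |A + B| = 4.
Verify: 4 ≥ 3? Yes ✓.

CD lower bound = 3, actual |A + B| = 4.


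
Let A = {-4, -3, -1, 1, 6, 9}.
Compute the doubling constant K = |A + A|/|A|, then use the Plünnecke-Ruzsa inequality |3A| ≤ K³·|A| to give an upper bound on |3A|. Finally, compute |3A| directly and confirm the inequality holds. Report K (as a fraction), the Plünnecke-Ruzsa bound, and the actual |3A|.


|A| = 6.
Step 1: Compute A + A by enumerating all 36 pairs.
A + A = {-8, -7, -6, -5, -4, -3, -2, 0, 2, 3, 5, 6, 7, 8, 10, 12, 15, 18}, so |A + A| = 18.
Step 2: Doubling constant K = |A + A|/|A| = 18/6 = 18/6 ≈ 3.0000.
Step 3: Plünnecke-Ruzsa gives |3A| ≤ K³·|A| = (3.0000)³ · 6 ≈ 162.0000.
Step 4: Compute 3A = A + A + A directly by enumerating all triples (a,b,c) ∈ A³; |3A| = 34.
Step 5: Check 34 ≤ 162.0000? Yes ✓.

K = 18/6, Plünnecke-Ruzsa bound K³|A| ≈ 162.0000, |3A| = 34, inequality holds.
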